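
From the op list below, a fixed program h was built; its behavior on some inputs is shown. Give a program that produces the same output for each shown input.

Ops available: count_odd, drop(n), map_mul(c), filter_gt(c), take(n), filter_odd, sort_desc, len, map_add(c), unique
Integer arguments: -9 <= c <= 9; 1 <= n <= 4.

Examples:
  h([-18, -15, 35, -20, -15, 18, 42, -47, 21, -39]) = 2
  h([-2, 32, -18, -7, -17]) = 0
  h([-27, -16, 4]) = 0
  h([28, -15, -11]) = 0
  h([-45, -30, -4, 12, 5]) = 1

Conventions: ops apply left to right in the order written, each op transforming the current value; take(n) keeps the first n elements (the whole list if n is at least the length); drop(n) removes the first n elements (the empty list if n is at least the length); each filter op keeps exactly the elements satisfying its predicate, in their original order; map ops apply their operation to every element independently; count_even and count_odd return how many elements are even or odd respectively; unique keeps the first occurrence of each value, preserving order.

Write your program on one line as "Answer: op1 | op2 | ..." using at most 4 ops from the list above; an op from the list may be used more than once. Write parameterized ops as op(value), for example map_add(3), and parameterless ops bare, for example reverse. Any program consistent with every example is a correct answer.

drop(2) | filter_gt(-2) | sort_desc | count_odd

Check, running the answer program on each example:
  [-18, -15, 35, -20, -15, 18, 42, -47, 21, -39] -> [35, -20, -15, 18, 42, -47, 21, -39] -> [35, 18, 42, 21] -> [42, 35, 21, 18] -> 2
  [-2, 32, -18, -7, -17] -> [-18, -7, -17] -> [] -> [] -> 0
  [-27, -16, 4] -> [4] -> [4] -> [4] -> 0
  [28, -15, -11] -> [-11] -> [] -> [] -> 0
  [-45, -30, -4, 12, 5] -> [-4, 12, 5] -> [12, 5] -> [12, 5] -> 1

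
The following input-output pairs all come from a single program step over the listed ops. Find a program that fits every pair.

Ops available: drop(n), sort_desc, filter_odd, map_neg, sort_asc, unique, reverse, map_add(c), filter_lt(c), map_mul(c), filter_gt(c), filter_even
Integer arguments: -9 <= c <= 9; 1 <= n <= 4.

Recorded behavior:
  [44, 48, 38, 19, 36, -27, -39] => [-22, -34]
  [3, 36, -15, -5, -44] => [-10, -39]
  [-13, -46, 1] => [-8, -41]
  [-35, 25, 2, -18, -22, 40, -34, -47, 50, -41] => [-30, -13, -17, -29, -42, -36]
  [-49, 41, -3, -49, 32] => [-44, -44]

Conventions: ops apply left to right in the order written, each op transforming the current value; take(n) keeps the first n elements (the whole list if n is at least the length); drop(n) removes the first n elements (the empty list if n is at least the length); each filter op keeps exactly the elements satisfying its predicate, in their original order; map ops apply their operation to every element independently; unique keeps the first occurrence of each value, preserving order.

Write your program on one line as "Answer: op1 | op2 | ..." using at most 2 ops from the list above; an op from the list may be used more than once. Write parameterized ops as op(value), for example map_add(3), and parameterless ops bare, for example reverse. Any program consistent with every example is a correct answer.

map_add(5) | filter_lt(-1)

Check, running the answer program on each example:
  [44, 48, 38, 19, 36, -27, -39] -> [49, 53, 43, 24, 41, -22, -34] -> [-22, -34]
  [3, 36, -15, -5, -44] -> [8, 41, -10, 0, -39] -> [-10, -39]
  [-13, -46, 1] -> [-8, -41, 6] -> [-8, -41]
  [-35, 25, 2, -18, -22, 40, -34, -47, 50, -41] -> [-30, 30, 7, -13, -17, 45, -29, -42, 55, -36] -> [-30, -13, -17, -29, -42, -36]
  [-49, 41, -3, -49, 32] -> [-44, 46, 2, -44, 37] -> [-44, -44]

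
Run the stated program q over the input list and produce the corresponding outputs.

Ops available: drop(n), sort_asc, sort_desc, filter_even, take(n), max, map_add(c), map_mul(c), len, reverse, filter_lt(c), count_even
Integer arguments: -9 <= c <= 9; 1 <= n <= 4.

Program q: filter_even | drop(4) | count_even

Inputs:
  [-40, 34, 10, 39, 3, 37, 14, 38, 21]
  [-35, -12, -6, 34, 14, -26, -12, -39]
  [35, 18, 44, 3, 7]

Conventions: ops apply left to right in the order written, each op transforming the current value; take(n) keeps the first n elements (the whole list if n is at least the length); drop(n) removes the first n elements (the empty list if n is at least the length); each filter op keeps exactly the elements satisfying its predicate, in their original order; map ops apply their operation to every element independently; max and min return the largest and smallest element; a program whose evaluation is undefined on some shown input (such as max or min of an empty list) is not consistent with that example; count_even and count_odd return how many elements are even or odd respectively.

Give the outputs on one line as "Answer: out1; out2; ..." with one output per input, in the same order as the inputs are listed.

Execution, op by op:
  [-40, 34, 10, 39, 3, 37, 14, 38, 21] -> [-40, 34, 10, 14, 38] -> [38] -> 1
  [-35, -12, -6, 34, 14, -26, -12, -39] -> [-12, -6, 34, 14, -26, -12] -> [-26, -12] -> 2
  [35, 18, 44, 3, 7] -> [18, 44] -> [] -> 0

1; 2; 0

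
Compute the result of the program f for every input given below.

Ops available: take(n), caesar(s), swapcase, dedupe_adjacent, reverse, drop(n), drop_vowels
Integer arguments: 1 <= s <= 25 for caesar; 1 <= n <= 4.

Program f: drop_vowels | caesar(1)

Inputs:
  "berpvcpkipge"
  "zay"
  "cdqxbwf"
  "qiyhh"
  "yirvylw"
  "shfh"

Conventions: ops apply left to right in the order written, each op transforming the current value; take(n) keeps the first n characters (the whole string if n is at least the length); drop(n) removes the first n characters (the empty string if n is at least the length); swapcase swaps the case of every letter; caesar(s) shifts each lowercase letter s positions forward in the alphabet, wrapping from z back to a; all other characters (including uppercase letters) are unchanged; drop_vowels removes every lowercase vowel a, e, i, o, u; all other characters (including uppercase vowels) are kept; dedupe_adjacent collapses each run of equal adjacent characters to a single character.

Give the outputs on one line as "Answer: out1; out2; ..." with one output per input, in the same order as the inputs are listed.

Execution, op by op:
  "berpvcpkipge" -> "brpvcpkpg" -> "csqwdqlqh"
  "zay" -> "zy" -> "az"
  "cdqxbwf" -> "cdqxbwf" -> "derycxg"
  "qiyhh" -> "qyhh" -> "rzii"
  "yirvylw" -> "yrvylw" -> "zswzmx"
  "shfh" -> "shfh" -> "tigi"

"csqwdqlqh"; "az"; "derycxg"; "rzii"; "zswzmx"; "tigi"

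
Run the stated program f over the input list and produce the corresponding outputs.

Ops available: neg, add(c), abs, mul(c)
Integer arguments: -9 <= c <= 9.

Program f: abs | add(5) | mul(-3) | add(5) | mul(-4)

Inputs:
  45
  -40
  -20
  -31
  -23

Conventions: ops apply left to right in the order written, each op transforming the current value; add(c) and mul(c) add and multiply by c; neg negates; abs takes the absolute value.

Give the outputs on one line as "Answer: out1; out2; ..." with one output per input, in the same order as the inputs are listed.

Execution, op by op:
  45 -> 45 -> 50 -> -150 -> -145 -> 580
  -40 -> 40 -> 45 -> -135 -> -130 -> 520
  -20 -> 20 -> 25 -> -75 -> -70 -> 280
  -31 -> 31 -> 36 -> -108 -> -103 -> 412
  -23 -> 23 -> 28 -> -84 -> -79 -> 316

580; 520; 280; 412; 316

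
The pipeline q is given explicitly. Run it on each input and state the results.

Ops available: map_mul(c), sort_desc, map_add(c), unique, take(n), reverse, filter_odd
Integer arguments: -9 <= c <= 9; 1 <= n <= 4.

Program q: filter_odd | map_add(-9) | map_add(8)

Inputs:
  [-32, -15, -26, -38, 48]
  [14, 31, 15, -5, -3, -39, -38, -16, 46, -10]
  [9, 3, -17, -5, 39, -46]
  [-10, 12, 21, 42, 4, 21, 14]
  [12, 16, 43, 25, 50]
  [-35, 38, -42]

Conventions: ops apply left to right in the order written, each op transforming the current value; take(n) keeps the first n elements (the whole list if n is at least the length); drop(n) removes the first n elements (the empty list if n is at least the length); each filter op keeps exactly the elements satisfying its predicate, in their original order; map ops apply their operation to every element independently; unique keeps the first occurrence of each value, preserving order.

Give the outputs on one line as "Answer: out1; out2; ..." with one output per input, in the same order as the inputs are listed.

[-16]; [30, 14, -6, -4, -40]; [8, 2, -18, -6, 38]; [20, 20]; [42, 24]; [-36]

Execution, op by op:
  [-32, -15, -26, -38, 48] -> [-15] -> [-24] -> [-16]
  [14, 31, 15, -5, -3, -39, -38, -16, 46, -10] -> [31, 15, -5, -3, -39] -> [22, 6, -14, -12, -48] -> [30, 14, -6, -4, -40]
  [9, 3, -17, -5, 39, -46] -> [9, 3, -17, -5, 39] -> [0, -6, -26, -14, 30] -> [8, 2, -18, -6, 38]
  [-10, 12, 21, 42, 4, 21, 14] -> [21, 21] -> [12, 12] -> [20, 20]
  [12, 16, 43, 25, 50] -> [43, 25] -> [34, 16] -> [42, 24]
  [-35, 38, -42] -> [-35] -> [-44] -> [-36]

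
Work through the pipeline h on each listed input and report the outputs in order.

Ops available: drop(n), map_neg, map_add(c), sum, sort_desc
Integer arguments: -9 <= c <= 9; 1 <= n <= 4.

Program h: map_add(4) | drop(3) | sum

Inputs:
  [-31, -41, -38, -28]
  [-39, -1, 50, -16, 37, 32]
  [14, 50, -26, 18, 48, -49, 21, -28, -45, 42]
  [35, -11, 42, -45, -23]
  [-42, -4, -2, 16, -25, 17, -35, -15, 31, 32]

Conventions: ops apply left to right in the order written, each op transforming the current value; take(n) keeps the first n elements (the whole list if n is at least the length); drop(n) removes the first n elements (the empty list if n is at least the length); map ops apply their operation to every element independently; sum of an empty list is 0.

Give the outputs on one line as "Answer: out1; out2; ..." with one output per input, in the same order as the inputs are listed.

-24; 65; 35; -60; 49

Execution, op by op:
  [-31, -41, -38, -28] -> [-27, -37, -34, -24] -> [-24] -> -24
  [-39, -1, 50, -16, 37, 32] -> [-35, 3, 54, -12, 41, 36] -> [-12, 41, 36] -> 65
  [14, 50, -26, 18, 48, -49, 21, -28, -45, 42] -> [18, 54, -22, 22, 52, -45, 25, -24, -41, 46] -> [22, 52, -45, 25, -24, -41, 46] -> 35
  [35, -11, 42, -45, -23] -> [39, -7, 46, -41, -19] -> [-41, -19] -> -60
  [-42, -4, -2, 16, -25, 17, -35, -15, 31, 32] -> [-38, 0, 2, 20, -21, 21, -31, -11, 35, 36] -> [20, -21, 21, -31, -11, 35, 36] -> 49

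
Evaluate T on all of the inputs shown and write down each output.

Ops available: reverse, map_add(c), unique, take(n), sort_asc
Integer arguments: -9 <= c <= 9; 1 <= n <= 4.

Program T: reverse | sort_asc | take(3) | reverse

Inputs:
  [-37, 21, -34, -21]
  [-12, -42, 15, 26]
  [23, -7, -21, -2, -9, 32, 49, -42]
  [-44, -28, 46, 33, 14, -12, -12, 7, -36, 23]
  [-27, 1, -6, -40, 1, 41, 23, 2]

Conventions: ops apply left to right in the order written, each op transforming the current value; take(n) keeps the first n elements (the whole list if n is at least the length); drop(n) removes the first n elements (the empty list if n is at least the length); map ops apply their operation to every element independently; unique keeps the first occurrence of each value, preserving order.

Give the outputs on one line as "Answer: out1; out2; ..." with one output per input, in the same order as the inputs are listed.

[-21, -34, -37]; [15, -12, -42]; [-9, -21, -42]; [-28, -36, -44]; [-6, -27, -40]

Execution, op by op:
  [-37, 21, -34, -21] -> [-21, -34, 21, -37] -> [-37, -34, -21, 21] -> [-37, -34, -21] -> [-21, -34, -37]
  [-12, -42, 15, 26] -> [26, 15, -42, -12] -> [-42, -12, 15, 26] -> [-42, -12, 15] -> [15, -12, -42]
  [23, -7, -21, -2, -9, 32, 49, -42] -> [-42, 49, 32, -9, -2, -21, -7, 23] -> [-42, -21, -9, -7, -2, 23, 32, 49] -> [-42, -21, -9] -> [-9, -21, -42]
  [-44, -28, 46, 33, 14, -12, -12, 7, -36, 23] -> [23, -36, 7, -12, -12, 14, 33, 46, -28, -44] -> [-44, -36, -28, -12, -12, 7, 14, 23, 33, 46] -> [-44, -36, -28] -> [-28, -36, -44]
  [-27, 1, -6, -40, 1, 41, 23, 2] -> [2, 23, 41, 1, -40, -6, 1, -27] -> [-40, -27, -6, 1, 1, 2, 23, 41] -> [-40, -27, -6] -> [-6, -27, -40]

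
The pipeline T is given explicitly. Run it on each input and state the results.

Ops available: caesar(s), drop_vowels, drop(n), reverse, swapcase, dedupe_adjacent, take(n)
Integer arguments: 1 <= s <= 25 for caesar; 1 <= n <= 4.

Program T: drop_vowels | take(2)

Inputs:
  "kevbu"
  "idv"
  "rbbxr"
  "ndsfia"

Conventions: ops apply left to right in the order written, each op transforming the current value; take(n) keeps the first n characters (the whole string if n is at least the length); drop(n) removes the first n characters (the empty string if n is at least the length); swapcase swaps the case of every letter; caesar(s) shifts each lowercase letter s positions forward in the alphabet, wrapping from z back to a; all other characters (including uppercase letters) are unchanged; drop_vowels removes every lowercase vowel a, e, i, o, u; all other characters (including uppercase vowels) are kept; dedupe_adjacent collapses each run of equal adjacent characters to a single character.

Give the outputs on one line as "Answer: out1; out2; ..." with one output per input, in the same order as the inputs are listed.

"kv"; "dv"; "rb"; "nd"

Execution, op by op:
  "kevbu" -> "kvb" -> "kv"
  "idv" -> "dv" -> "dv"
  "rbbxr" -> "rbbxr" -> "rb"
  "ndsfia" -> "ndsf" -> "nd"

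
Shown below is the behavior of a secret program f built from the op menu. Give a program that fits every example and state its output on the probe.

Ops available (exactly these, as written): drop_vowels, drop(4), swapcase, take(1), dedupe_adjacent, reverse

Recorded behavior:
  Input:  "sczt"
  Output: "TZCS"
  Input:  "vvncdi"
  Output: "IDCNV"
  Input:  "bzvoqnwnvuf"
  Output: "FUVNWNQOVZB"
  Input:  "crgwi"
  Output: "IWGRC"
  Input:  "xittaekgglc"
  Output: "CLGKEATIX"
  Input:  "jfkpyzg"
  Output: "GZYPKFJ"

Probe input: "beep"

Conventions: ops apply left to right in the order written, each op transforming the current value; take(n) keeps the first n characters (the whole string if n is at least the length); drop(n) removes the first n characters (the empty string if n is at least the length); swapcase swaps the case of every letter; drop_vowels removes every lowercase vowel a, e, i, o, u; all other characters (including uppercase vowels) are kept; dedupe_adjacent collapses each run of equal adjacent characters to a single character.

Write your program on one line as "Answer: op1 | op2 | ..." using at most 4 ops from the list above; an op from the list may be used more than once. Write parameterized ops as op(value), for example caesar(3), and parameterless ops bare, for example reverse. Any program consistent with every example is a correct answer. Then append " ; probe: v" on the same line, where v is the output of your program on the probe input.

swapcase | dedupe_adjacent | reverse ; probe: "PEB"

Check, running the answer program on each example:
  "sczt" -> "SCZT" -> "SCZT" -> "TZCS"
  "vvncdi" -> "VVNCDI" -> "VNCDI" -> "IDCNV"
  "bzvoqnwnvuf" -> "BZVOQNWNVUF" -> "BZVOQNWNVUF" -> "FUVNWNQOVZB"
  "crgwi" -> "CRGWI" -> "CRGWI" -> "IWGRC"
  "xittaekgglc" -> "XITTAEKGGLC" -> "XITAEKGLC" -> "CLGKEATIX"
  "jfkpyzg" -> "JFKPYZG" -> "JFKPYZG" -> "GZYPKFJ"
  probe: "beep" -> "BEEP" -> "BEP" -> "PEB"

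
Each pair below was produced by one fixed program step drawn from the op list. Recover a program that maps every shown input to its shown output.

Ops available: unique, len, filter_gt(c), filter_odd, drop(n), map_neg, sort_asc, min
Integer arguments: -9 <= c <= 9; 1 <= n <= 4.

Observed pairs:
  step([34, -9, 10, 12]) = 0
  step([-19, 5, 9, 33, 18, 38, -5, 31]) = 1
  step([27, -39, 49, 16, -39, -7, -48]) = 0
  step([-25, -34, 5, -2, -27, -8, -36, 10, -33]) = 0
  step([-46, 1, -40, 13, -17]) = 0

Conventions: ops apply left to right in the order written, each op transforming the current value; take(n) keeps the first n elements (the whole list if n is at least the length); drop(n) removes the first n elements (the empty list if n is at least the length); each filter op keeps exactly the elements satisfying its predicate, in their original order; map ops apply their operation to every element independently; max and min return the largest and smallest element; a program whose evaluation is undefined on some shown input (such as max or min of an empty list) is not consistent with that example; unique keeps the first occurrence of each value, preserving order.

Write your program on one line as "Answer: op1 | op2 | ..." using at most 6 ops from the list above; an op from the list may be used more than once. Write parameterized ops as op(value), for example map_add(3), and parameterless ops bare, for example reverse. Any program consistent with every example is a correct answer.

sort_asc | drop(3) | filter_gt(-9) | drop(1) | drop(3) | len

Check, running the answer program on each example:
  [34, -9, 10, 12] -> [-9, 10, 12, 34] -> [34] -> [34] -> [] -> [] -> 0
  [-19, 5, 9, 33, 18, 38, -5, 31] -> [-19, -5, 5, 9, 18, 31, 33, 38] -> [9, 18, 31, 33, 38] -> [9, 18, 31, 33, 38] -> [18, 31, 33, 38] -> [38] -> 1
  [27, -39, 49, 16, -39, -7, -48] -> [-48, -39, -39, -7, 16, 27, 49] -> [-7, 16, 27, 49] -> [-7, 16, 27, 49] -> [16, 27, 49] -> [] -> 0
  [-25, -34, 5, -2, -27, -8, -36, 10, -33] -> [-36, -34, -33, -27, -25, -8, -2, 5, 10] -> [-27, -25, -8, -2, 5, 10] -> [-8, -2, 5, 10] -> [-2, 5, 10] -> [] -> 0
  [-46, 1, -40, 13, -17] -> [-46, -40, -17, 1, 13] -> [1, 13] -> [1, 13] -> [13] -> [] -> 0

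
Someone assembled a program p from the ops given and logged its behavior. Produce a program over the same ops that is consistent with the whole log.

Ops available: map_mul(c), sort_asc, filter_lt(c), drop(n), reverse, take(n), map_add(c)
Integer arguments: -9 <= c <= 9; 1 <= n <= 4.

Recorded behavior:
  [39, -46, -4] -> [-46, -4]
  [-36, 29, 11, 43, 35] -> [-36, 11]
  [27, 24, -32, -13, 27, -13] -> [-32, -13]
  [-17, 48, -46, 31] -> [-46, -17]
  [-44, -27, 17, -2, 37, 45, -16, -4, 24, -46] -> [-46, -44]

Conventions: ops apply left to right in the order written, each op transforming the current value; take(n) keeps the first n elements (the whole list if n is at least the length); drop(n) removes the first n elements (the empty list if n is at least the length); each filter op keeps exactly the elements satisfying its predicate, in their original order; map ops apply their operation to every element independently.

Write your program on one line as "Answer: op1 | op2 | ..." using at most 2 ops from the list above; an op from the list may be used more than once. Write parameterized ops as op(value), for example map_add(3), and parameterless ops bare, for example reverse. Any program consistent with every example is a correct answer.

sort_asc | take(2)

Check, running the answer program on each example:
  [39, -46, -4] -> [-46, -4, 39] -> [-46, -4]
  [-36, 29, 11, 43, 35] -> [-36, 11, 29, 35, 43] -> [-36, 11]
  [27, 24, -32, -13, 27, -13] -> [-32, -13, -13, 24, 27, 27] -> [-32, -13]
  [-17, 48, -46, 31] -> [-46, -17, 31, 48] -> [-46, -17]
  [-44, -27, 17, -2, 37, 45, -16, -4, 24, -46] -> [-46, -44, -27, -16, -4, -2, 17, 24, 37, 45] -> [-46, -44]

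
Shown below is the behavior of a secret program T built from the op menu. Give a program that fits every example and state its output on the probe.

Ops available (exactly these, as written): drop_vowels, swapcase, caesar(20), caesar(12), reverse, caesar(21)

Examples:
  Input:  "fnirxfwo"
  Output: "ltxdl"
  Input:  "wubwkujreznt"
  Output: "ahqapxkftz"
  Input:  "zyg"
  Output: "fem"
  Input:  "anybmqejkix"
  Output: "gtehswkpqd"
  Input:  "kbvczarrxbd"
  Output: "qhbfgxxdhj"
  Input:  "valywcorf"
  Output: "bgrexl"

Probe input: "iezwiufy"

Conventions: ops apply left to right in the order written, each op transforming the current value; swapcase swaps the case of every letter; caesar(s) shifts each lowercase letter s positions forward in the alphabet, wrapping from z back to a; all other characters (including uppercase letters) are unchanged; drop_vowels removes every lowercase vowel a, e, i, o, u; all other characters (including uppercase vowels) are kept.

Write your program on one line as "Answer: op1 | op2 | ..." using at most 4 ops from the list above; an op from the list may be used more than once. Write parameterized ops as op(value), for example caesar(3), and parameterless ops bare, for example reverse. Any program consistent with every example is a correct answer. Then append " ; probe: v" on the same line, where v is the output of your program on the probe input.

caesar(12) | drop_vowels | caesar(20) ; probe: "kfale"

Check, running the answer program on each example:
  "fnirxfwo" -> "rzudjria" -> "rzdjr" -> "ltxdl"
  "wubwkujreznt" -> "igniwgvdqlzf" -> "gnwgvdqlzf" -> "ahqapxkftz"
  "zyg" -> "lks" -> "lks" -> "fem"
  "anybmqejkix" -> "mzknycqvwuj" -> "mzknycqvwj" -> "gtehswkpqd"
  "kbvczarrxbd" -> "wnholmddjnp" -> "wnhlmddjnp" -> "qhbfgxxdhj"
  "valywcorf" -> "hmxkioadr" -> "hmxkdr" -> "bgrexl"
  probe: "iezwiufy" -> "uqliugrk" -> "qlgrk" -> "kfale"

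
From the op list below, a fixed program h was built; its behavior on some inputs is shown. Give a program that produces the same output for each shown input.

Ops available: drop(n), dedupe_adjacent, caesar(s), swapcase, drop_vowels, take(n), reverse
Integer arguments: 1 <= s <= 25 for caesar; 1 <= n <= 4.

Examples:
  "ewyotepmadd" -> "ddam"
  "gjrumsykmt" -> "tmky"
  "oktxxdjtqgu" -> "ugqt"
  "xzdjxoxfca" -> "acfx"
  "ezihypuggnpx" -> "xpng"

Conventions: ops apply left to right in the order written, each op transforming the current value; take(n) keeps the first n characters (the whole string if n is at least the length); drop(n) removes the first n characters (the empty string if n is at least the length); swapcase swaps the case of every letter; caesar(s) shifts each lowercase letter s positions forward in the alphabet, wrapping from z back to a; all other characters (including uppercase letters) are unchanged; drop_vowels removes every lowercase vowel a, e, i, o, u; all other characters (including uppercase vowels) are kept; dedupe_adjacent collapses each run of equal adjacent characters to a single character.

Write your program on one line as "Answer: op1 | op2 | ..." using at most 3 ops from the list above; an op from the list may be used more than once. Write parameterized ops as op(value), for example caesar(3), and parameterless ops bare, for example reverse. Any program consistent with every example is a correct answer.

reverse | take(4)

Check, running the answer program on each example:
  "ewyotepmadd" -> "ddampetoywe" -> "ddam"
  "gjrumsykmt" -> "tmkysmurjg" -> "tmky"
  "oktxxdjtqgu" -> "ugqtjdxxtko" -> "ugqt"
  "xzdjxoxfca" -> "acfxoxjdzx" -> "acfx"
  "ezihypuggnpx" -> "xpnggupyhize" -> "xpng"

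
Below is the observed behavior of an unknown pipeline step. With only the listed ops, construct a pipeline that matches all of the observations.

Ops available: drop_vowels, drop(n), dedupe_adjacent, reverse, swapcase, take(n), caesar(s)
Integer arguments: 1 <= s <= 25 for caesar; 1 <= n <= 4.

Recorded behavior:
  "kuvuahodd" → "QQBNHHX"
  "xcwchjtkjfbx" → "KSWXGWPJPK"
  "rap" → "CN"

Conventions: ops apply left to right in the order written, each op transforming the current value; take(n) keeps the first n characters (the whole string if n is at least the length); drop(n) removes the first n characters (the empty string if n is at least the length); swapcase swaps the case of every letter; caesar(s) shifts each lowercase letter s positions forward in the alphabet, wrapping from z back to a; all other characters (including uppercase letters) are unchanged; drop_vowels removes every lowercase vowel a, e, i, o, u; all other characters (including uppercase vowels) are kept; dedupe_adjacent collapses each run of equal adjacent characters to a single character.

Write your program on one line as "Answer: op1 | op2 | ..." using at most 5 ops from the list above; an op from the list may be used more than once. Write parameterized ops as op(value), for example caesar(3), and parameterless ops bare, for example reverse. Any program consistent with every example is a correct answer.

caesar(13) | drop_vowels | swapcase | reverse

Check, running the answer program on each example:
  "kuvuahodd" -> "xhihnubqq" -> "xhhnbqq" -> "XHHNBQQ" -> "QQBNHHX"
  "xcwchjtkjfbx" -> "kpjpuwgxwsok" -> "kpjpwgxwsk" -> "KPJPWGXWSK" -> "KSWXGWPJPK"
  "rap" -> "enc" -> "nc" -> "NC" -> "CN"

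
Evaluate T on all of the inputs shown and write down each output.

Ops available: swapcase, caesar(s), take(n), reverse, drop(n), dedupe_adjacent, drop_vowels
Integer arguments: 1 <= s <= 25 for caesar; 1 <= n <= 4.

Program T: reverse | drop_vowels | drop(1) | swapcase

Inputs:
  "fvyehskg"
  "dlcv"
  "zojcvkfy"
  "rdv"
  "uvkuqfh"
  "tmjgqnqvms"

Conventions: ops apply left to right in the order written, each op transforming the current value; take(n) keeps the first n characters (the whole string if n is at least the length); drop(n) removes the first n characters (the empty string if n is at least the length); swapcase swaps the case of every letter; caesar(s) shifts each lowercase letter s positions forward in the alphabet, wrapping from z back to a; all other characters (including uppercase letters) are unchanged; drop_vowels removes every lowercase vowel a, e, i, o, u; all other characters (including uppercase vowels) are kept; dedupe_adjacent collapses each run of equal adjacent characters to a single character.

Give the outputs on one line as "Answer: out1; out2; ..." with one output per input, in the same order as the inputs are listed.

Execution, op by op:
  "fvyehskg" -> "gksheyvf" -> "gkshyvf" -> "kshyvf" -> "KSHYVF"
  "dlcv" -> "vcld" -> "vcld" -> "cld" -> "CLD"
  "zojcvkfy" -> "yfkvcjoz" -> "yfkvcjz" -> "fkvcjz" -> "FKVCJZ"
  "rdv" -> "vdr" -> "vdr" -> "dr" -> "DR"
  "uvkuqfh" -> "hfqukvu" -> "hfqkv" -> "fqkv" -> "FQKV"
  "tmjgqnqvms" -> "smvqnqgjmt" -> "smvqnqgjmt" -> "mvqnqgjmt" -> "MVQNQGJMT"

"KSHYVF"; "CLD"; "FKVCJZ"; "DR"; "FQKV"; "MVQNQGJMT"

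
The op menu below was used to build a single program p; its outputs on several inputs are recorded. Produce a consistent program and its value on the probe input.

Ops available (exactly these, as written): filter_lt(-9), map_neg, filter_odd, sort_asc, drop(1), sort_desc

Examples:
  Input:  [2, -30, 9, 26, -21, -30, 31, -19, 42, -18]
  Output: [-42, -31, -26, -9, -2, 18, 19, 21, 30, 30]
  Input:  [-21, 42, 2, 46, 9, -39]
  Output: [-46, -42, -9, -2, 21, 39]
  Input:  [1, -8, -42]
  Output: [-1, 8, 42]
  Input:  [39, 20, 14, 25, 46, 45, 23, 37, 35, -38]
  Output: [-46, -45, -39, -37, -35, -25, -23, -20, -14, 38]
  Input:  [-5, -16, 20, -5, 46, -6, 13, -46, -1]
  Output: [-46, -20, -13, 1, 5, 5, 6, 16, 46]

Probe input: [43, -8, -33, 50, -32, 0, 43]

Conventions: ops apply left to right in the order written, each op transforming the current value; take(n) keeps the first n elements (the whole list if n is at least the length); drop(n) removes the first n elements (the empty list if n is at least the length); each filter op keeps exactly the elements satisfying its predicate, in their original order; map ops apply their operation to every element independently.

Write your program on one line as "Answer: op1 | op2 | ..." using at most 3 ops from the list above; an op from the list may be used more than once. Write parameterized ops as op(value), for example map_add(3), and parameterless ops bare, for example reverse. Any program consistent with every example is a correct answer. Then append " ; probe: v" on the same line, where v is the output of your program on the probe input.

map_neg | sort_desc | sort_asc ; probe: [-50, -43, -43, 0, 8, 32, 33]

Check, running the answer program on each example:
  [2, -30, 9, 26, -21, -30, 31, -19, 42, -18] -> [-2, 30, -9, -26, 21, 30, -31, 19, -42, 18] -> [30, 30, 21, 19, 18, -2, -9, -26, -31, -42] -> [-42, -31, -26, -9, -2, 18, 19, 21, 30, 30]
  [-21, 42, 2, 46, 9, -39] -> [21, -42, -2, -46, -9, 39] -> [39, 21, -2, -9, -42, -46] -> [-46, -42, -9, -2, 21, 39]
  [1, -8, -42] -> [-1, 8, 42] -> [42, 8, -1] -> [-1, 8, 42]
  [39, 20, 14, 25, 46, 45, 23, 37, 35, -38] -> [-39, -20, -14, -25, -46, -45, -23, -37, -35, 38] -> [38, -14, -20, -23, -25, -35, -37, -39, -45, -46] -> [-46, -45, -39, -37, -35, -25, -23, -20, -14, 38]
  [-5, -16, 20, -5, 46, -6, 13, -46, -1] -> [5, 16, -20, 5, -46, 6, -13, 46, 1] -> [46, 16, 6, 5, 5, 1, -13, -20, -46] -> [-46, -20, -13, 1, 5, 5, 6, 16, 46]
  probe: [43, -8, -33, 50, -32, 0, 43] -> [-43, 8, 33, -50, 32, 0, -43] -> [33, 32, 8, 0, -43, -43, -50] -> [-50, -43, -43, 0, 8, 32, 33]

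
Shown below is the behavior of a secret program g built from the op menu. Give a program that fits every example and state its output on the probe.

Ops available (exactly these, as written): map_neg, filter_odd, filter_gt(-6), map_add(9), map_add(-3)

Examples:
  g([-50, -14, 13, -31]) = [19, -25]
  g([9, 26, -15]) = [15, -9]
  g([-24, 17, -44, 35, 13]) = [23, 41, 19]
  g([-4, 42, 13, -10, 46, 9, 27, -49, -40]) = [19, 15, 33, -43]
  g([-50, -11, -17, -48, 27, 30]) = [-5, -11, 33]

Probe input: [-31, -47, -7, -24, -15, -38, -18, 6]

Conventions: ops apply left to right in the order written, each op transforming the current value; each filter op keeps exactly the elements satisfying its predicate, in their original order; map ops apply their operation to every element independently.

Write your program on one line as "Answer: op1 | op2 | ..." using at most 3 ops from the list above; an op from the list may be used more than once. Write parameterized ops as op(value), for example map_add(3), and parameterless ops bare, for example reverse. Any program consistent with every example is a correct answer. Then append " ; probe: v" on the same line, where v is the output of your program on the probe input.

map_add(-3) | map_add(9) | filter_odd ; probe: [-25, -41, -1, -9]

Check, running the answer program on each example:
  [-50, -14, 13, -31] -> [-53, -17, 10, -34] -> [-44, -8, 19, -25] -> [19, -25]
  [9, 26, -15] -> [6, 23, -18] -> [15, 32, -9] -> [15, -9]
  [-24, 17, -44, 35, 13] -> [-27, 14, -47, 32, 10] -> [-18, 23, -38, 41, 19] -> [23, 41, 19]
  [-4, 42, 13, -10, 46, 9, 27, -49, -40] -> [-7, 39, 10, -13, 43, 6, 24, -52, -43] -> [2, 48, 19, -4, 52, 15, 33, -43, -34] -> [19, 15, 33, -43]
  [-50, -11, -17, -48, 27, 30] -> [-53, -14, -20, -51, 24, 27] -> [-44, -5, -11, -42, 33, 36] -> [-5, -11, 33]
  probe: [-31, -47, -7, -24, -15, -38, -18, 6] -> [-34, -50, -10, -27, -18, -41, -21, 3] -> [-25, -41, -1, -18, -9, -32, -12, 12] -> [-25, -41, -1, -9]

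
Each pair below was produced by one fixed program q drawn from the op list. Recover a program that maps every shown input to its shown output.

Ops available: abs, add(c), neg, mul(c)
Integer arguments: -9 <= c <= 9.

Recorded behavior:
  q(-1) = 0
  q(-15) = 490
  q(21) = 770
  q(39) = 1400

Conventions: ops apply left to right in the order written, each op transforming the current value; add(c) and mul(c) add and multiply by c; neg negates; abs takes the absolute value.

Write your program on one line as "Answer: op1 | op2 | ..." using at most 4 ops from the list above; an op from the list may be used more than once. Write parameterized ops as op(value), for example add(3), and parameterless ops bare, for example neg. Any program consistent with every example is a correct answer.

add(1) | mul(-5) | mul(7) | abs

Check, running the answer program on each example:
  -1 -> 0 -> 0 -> 0 -> 0
  -15 -> -14 -> 70 -> 490 -> 490
  21 -> 22 -> -110 -> -770 -> 770
  39 -> 40 -> -200 -> -1400 -> 1400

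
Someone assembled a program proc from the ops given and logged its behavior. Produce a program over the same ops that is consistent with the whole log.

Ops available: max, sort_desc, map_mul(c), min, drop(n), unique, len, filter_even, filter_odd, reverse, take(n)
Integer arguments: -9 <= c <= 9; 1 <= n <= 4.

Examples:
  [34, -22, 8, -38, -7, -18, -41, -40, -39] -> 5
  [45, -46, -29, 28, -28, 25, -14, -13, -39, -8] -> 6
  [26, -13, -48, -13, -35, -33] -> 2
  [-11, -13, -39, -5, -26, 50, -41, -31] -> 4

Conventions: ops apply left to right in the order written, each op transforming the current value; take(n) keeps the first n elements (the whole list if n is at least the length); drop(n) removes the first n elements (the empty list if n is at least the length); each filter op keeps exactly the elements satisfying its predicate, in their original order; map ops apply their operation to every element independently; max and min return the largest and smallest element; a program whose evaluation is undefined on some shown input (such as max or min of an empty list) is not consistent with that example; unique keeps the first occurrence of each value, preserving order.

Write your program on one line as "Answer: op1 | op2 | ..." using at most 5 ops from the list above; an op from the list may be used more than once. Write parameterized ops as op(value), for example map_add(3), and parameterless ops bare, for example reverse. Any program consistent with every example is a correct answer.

drop(4) | map_mul(-9) | sort_desc | map_mul(-3) | len

Check, running the answer program on each example:
  [34, -22, 8, -38, -7, -18, -41, -40, -39] -> [-7, -18, -41, -40, -39] -> [63, 162, 369, 360, 351] -> [369, 360, 351, 162, 63] -> [-1107, -1080, -1053, -486, -189] -> 5
  [45, -46, -29, 28, -28, 25, -14, -13, -39, -8] -> [-28, 25, -14, -13, -39, -8] -> [252, -225, 126, 117, 351, 72] -> [351, 252, 126, 117, 72, -225] -> [-1053, -756, -378, -351, -216, 675] -> 6
  [26, -13, -48, -13, -35, -33] -> [-35, -33] -> [315, 297] -> [315, 297] -> [-945, -891] -> 2
  [-11, -13, -39, -5, -26, 50, -41, -31] -> [-26, 50, -41, -31] -> [234, -450, 369, 279] -> [369, 279, 234, -450] -> [-1107, -837, -702, 1350] -> 4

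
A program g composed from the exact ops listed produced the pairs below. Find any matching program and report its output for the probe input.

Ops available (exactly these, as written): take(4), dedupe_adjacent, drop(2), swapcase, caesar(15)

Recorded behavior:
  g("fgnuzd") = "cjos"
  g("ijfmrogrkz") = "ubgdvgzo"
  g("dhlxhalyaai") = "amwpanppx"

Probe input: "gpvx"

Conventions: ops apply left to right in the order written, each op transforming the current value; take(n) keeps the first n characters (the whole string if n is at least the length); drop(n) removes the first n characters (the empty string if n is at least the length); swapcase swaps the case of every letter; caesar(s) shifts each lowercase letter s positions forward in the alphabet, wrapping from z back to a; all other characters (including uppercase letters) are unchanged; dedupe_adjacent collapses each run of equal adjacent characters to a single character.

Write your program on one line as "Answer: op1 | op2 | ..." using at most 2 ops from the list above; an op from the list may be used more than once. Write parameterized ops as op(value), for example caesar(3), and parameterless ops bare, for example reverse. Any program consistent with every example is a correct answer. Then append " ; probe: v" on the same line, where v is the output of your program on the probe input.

caesar(15) | drop(2) ; probe: "km"

Check, running the answer program on each example:
  "fgnuzd" -> "uvcjos" -> "cjos"
  "ijfmrogrkz" -> "xyubgdvgzo" -> "ubgdvgzo"
  "dhlxhalyaai" -> "swamwpanppx" -> "amwpanppx"
  probe: "gpvx" -> "vekm" -> "km"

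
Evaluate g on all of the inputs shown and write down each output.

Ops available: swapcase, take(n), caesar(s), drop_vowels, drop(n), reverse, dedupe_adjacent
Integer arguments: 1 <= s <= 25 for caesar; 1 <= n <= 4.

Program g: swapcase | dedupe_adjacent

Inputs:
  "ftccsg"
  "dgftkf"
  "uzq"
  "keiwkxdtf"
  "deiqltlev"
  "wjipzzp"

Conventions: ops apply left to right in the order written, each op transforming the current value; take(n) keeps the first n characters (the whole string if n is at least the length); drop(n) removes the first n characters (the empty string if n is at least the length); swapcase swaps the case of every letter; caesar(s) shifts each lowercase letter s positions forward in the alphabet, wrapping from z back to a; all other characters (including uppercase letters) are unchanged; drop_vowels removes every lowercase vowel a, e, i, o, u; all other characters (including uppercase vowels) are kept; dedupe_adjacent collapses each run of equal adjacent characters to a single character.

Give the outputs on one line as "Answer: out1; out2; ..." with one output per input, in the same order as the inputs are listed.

Execution, op by op:
  "ftccsg" -> "FTCCSG" -> "FTCSG"
  "dgftkf" -> "DGFTKF" -> "DGFTKF"
  "uzq" -> "UZQ" -> "UZQ"
  "keiwkxdtf" -> "KEIWKXDTF" -> "KEIWKXDTF"
  "deiqltlev" -> "DEIQLTLEV" -> "DEIQLTLEV"
  "wjipzzp" -> "WJIPZZP" -> "WJIPZP"

"FTCSG"; "DGFTKF"; "UZQ"; "KEIWKXDTF"; "DEIQLTLEV"; "WJIPZP"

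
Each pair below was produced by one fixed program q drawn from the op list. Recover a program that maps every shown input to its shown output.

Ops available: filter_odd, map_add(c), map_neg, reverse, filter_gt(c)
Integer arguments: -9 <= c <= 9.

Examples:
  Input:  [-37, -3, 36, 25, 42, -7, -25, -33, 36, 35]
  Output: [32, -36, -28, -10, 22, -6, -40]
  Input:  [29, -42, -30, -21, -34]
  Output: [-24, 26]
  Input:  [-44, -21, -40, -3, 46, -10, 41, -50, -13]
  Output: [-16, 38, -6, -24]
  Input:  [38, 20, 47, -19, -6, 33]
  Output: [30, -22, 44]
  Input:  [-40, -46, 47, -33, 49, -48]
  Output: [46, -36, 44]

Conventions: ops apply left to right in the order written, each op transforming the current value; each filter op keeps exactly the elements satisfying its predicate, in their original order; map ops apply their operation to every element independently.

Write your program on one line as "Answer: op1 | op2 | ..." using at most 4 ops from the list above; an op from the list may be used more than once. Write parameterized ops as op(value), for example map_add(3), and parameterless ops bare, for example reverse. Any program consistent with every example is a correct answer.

reverse | map_add(-8) | filter_odd | map_add(5)

Check, running the answer program on each example:
  [-37, -3, 36, 25, 42, -7, -25, -33, 36, 35] -> [35, 36, -33, -25, -7, 42, 25, 36, -3, -37] -> [27, 28, -41, -33, -15, 34, 17, 28, -11, -45] -> [27, -41, -33, -15, 17, -11, -45] -> [32, -36, -28, -10, 22, -6, -40]
  [29, -42, -30, -21, -34] -> [-34, -21, -30, -42, 29] -> [-42, -29, -38, -50, 21] -> [-29, 21] -> [-24, 26]
  [-44, -21, -40, -3, 46, -10, 41, -50, -13] -> [-13, -50, 41, -10, 46, -3, -40, -21, -44] -> [-21, -58, 33, -18, 38, -11, -48, -29, -52] -> [-21, 33, -11, -29] -> [-16, 38, -6, -24]
  [38, 20, 47, -19, -6, 33] -> [33, -6, -19, 47, 20, 38] -> [25, -14, -27, 39, 12, 30] -> [25, -27, 39] -> [30, -22, 44]
  [-40, -46, 47, -33, 49, -48] -> [-48, 49, -33, 47, -46, -40] -> [-56, 41, -41, 39, -54, -48] -> [41, -41, 39] -> [46, -36, 44]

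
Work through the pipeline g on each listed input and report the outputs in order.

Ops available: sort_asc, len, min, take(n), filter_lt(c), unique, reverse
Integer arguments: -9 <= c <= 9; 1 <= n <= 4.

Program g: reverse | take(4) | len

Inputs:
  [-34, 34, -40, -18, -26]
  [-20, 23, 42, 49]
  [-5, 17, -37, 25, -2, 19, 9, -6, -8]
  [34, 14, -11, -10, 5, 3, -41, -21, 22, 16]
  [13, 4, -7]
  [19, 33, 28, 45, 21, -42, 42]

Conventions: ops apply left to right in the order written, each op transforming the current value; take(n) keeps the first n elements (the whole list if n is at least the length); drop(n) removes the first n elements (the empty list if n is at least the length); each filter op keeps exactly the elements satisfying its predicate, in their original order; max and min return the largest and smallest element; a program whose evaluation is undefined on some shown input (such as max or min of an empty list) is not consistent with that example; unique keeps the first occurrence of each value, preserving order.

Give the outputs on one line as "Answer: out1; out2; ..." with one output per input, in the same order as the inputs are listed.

Execution, op by op:
  [-34, 34, -40, -18, -26] -> [-26, -18, -40, 34, -34] -> [-26, -18, -40, 34] -> 4
  [-20, 23, 42, 49] -> [49, 42, 23, -20] -> [49, 42, 23, -20] -> 4
  [-5, 17, -37, 25, -2, 19, 9, -6, -8] -> [-8, -6, 9, 19, -2, 25, -37, 17, -5] -> [-8, -6, 9, 19] -> 4
  [34, 14, -11, -10, 5, 3, -41, -21, 22, 16] -> [16, 22, -21, -41, 3, 5, -10, -11, 14, 34] -> [16, 22, -21, -41] -> 4
  [13, 4, -7] -> [-7, 4, 13] -> [-7, 4, 13] -> 3
  [19, 33, 28, 45, 21, -42, 42] -> [42, -42, 21, 45, 28, 33, 19] -> [42, -42, 21, 45] -> 4

4; 4; 4; 4; 3; 4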